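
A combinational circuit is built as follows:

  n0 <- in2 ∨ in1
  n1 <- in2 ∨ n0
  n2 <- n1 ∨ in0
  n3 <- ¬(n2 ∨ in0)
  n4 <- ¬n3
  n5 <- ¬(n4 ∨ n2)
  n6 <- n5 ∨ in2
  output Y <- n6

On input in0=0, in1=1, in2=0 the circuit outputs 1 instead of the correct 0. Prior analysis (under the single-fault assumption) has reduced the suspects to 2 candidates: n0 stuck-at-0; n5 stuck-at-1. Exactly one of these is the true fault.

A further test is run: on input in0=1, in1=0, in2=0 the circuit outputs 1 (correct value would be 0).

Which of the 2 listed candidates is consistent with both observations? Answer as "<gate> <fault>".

n5 stuck-at-1

Evaluate each candidate on input in0=1, in1=0, in2=0:
  n0 stuck-at-0: n0=0 [stuck-at-0], n1=0, n2=1, n3=0, n4=1, n5=0, n6=0 → 0 — eliminated
  n5 stuck-at-1: n0=0, n1=0, n2=1, n3=0, n4=1, n5=1 [stuck-at-1], n6=1 → 1 — matches
Only n5 stuck-at-1 reproduces the observed 1.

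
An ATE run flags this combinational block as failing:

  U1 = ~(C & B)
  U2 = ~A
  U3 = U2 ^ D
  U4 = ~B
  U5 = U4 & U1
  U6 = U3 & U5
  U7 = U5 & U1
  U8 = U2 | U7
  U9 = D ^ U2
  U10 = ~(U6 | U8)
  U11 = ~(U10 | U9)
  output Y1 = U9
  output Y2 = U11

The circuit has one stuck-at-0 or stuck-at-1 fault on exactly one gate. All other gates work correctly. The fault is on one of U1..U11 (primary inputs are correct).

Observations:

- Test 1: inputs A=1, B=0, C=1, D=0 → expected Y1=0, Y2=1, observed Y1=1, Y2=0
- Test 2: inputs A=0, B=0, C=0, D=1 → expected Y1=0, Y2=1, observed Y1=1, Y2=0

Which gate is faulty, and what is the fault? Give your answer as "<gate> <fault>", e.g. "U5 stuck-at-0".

Fault-free values for test 1 (A=1, B=0, C=1, D=0): U1=1, U2=0, U3=0, U4=1, U5=1, U6=0, U7=1, U8=1, U9=0, U10=0, U11=1, giving Y1=0, Y2=1. Observed Y1=1, Y2=0.
Test 1: faults giving observed Y1=1, Y2=0 are {U2 stuck-at-1, U9 stuck-at-1}.
Test 2 (A=0, B=0, C=0, D=1): fault-free U1=1, U2=1, U3=0, U4=1, U5=1, U6=0, U7=1, U8=1, U9=0, U10=0, U11=1 → Y1=0, Y2=1; observed Y1=1, Y2=0. Eliminates U2 stuck-at-1.
Only U9 stuck-at-1 is consistent with every test.

U9 stuck-at-1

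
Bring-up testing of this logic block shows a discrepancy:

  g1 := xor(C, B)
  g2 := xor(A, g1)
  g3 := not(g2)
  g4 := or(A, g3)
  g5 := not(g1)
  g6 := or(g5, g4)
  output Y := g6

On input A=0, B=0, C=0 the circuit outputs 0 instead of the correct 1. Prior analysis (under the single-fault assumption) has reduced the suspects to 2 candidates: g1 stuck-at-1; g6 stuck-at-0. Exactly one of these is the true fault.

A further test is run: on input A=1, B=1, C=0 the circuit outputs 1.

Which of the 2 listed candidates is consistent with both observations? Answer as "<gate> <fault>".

Evaluate each candidate on input A=1, B=1, C=0:
  g1 stuck-at-1: g1=1 [stuck-at-1], g2=0, g3=1, g4=1, g5=0, g6=1 → 1 — matches
  g6 stuck-at-0: g1=1, g2=0, g3=1, g4=1, g5=0, g6=0 [stuck-at-0] → 0 — eliminated
Only g1 stuck-at-1 reproduces the observed 1.

g1 stuck-at-1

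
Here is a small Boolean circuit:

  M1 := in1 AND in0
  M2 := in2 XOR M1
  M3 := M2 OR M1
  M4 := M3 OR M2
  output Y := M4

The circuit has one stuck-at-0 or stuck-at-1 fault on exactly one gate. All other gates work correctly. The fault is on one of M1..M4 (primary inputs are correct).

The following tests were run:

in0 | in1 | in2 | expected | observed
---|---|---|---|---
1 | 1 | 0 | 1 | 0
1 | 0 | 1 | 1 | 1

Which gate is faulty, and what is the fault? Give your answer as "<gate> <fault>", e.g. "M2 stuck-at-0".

Fault-free values for test 1 (in0=1, in1=1, in2=0): M1=1, M2=1, M3=1, M4=1, giving Y=1. Observed 0.
Test 1: faults giving observed 0 are {M1 stuck-at-0, M4 stuck-at-0}.
Test 2 (in0=1, in1=0, in2=1): fault-free M1=0, M2=1, M3=1, M4=1 → 1; observed 1. Eliminates M4 stuck-at-0.
Only M1 stuck-at-0 is consistent with every test.

M1 stuck-at-0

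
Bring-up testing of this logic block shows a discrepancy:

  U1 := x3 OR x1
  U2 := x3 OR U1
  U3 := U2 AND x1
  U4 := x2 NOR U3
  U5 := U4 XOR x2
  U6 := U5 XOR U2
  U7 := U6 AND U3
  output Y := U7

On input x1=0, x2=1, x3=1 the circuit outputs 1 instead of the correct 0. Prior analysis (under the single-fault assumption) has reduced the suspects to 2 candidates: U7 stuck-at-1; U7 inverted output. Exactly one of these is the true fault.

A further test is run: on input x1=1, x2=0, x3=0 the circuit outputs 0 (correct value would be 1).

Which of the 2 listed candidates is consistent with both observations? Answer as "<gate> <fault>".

Evaluate each candidate on input x1=1, x2=0, x3=0:
  U7 stuck-at-1: U1=1, U2=1, U3=1, U4=0, U5=0, U6=1, U7=1 [stuck-at-1] → 1 — eliminated
  U7 inverted output: U1=1, U2=1, U3=1, U4=0, U5=0, U6=1, U7=0 [inverted output] → 0 — matches
Only U7 inverted output reproduces the observed 0.

U7 inverted output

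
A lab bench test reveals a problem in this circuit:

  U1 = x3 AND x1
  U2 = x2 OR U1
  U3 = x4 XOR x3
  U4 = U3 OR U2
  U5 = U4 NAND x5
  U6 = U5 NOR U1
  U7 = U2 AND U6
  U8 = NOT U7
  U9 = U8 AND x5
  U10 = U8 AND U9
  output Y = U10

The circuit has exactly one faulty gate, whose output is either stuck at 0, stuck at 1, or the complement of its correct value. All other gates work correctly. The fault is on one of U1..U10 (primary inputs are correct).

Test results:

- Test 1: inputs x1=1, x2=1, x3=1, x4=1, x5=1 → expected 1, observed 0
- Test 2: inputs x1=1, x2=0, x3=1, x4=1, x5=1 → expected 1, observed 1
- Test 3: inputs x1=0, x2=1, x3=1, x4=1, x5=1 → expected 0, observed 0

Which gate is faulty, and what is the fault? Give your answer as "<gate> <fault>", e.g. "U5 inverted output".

U1 stuck-at-0

Fault-free values for test 1 (x1=1, x2=1, x3=1, x4=1, x5=1): U1=1, U2=1, U3=0, U4=1, U5=0, U6=0, U7=0, U8=1, U9=1, U10=1, giving Y=1. Observed 0.
Test 1: faults giving observed 0 are {U1 stuck-at-0, U1 inverted output, U6 stuck-at-1, U6 inverted output, U7 stuck-at-1, U7 inverted output, U8 stuck-at-0, U8 inverted output, U9 stuck-at-0, U9 inverted output, U10 stuck-at-0, U10 inverted output}.
Test 2 (x1=1, x2=0, x3=1, x4=1, x5=1): fault-free U1=1, U2=1, U3=0, U4=1, U5=0, U6=0, U7=0, U8=1, U9=1, U10=1 → 1; observed 1. Eliminates U6 stuck-at-1, U6 inverted output, U7 stuck-at-1, U7 inverted output, U8 stuck-at-0, U8 inverted output, U9 stuck-at-0, U9 inverted output, U10 stuck-at-0, U10 inverted output.
Test 3 (x1=0, x2=1, x3=1, x4=1, x5=1): fault-free U1=0, U2=1, U3=0, U4=1, U5=0, U6=1, U7=1, U8=0, U9=0, U10=0 → 0; observed 0. Eliminates U1 inverted output.
Only U1 stuck-at-0 is consistent with every test.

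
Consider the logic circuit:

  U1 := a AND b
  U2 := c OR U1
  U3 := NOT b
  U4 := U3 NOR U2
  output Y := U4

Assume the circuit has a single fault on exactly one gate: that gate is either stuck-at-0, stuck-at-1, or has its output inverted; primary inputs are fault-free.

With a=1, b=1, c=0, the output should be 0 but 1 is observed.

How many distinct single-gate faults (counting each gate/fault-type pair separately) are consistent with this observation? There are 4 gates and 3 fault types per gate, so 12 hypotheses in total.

Fault-free: U1=1, U2=1, U3=0, U4=0 → 0. Observed 1.
  U1 stuck-at-0: output 1 ✓
  U1 stuck-at-1: output 0 ✗
  U1 inverted output: output 1 ✓
  U2 stuck-at-0: output 1 ✓
  U2 stuck-at-1: output 0 ✗
  U2 inverted output: output 1 ✓
  U3 stuck-at-0: output 0 ✗
  U3 stuck-at-1: output 0 ✗
  U3 inverted output: output 0 ✗
  U4 stuck-at-0: output 0 ✗
  U4 stuck-at-1: output 1 ✓
  U4 inverted output: output 1 ✓
Consistent faults: {U1 stuck-at-0, U1 inverted output, U2 stuck-at-0, U2 inverted output, U4 stuck-at-1, U4 inverted output} — 6 in all.

6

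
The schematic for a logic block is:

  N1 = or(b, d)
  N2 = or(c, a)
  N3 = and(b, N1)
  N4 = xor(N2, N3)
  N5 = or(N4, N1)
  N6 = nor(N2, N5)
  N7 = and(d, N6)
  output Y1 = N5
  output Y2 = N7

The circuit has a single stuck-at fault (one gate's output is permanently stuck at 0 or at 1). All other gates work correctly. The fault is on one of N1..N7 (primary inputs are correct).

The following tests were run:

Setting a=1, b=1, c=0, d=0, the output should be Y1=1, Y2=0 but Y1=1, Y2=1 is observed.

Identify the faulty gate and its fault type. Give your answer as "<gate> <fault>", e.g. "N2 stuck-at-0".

N7 stuck-at-1

Fault-free values for test 1 (a=1, b=1, c=0, d=0): N1=1, N2=1, N3=1, N4=0, N5=1, N6=0, N7=0, giving Y1=1, Y2=0. Observed Y1=1, Y2=1.
Test 1: faults giving observed Y1=1, Y2=1 are {N7 stuck-at-1}.
Only N7 stuck-at-1 is consistent with every test.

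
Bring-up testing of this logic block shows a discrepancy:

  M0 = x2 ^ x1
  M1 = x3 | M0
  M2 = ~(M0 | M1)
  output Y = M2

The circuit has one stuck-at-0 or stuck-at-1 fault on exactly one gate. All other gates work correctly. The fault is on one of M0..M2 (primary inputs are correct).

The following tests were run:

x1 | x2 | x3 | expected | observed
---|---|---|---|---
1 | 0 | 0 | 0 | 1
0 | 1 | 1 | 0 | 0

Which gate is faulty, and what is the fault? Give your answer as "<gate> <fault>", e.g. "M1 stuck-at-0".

M0 stuck-at-0

Fault-free values for test 1 (x1=1, x2=0, x3=0): M0=1, M1=1, M2=0, giving Y=0. Observed 1.
Test 1: faults giving observed 1 are {M0 stuck-at-0, M2 stuck-at-1}.
Test 2 (x1=0, x2=1, x3=1): fault-free M0=1, M1=1, M2=0 → 0; observed 0. Eliminates M2 stuck-at-1.
Only M0 stuck-at-0 is consistent with every test.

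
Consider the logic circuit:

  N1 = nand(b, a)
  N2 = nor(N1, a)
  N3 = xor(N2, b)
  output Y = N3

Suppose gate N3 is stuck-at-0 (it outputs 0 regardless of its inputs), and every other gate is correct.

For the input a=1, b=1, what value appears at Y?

Propagate with N3 forced: N1=0, N2=0, N3=0 [stuck-at-0].
So Y = 0. (Without the fault it would be 1.)

0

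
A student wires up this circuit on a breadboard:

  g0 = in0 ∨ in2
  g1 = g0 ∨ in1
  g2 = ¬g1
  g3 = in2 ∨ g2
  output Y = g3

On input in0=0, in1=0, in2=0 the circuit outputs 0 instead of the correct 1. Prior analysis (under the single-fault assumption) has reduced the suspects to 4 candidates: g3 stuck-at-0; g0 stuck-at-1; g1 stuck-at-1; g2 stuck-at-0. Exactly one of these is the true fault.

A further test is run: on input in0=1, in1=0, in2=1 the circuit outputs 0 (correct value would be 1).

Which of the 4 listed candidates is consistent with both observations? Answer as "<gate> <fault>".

Evaluate each candidate on input in0=1, in1=0, in2=1:
  g3 stuck-at-0: g0=1, g1=1, g2=0, g3=0 [stuck-at-0] → 0 — matches
  g0 stuck-at-1: g0=1 [stuck-at-1], g1=1, g2=0, g3=1 → 1 — eliminated
  g1 stuck-at-1: g0=1, g1=1 [stuck-at-1], g2=0, g3=1 → 1 — eliminated
  g2 stuck-at-0: g0=1, g1=1, g2=0 [stuck-at-0], g3=1 → 1 — eliminated
Only g3 stuck-at-0 reproduces the observed 0.

g3 stuck-at-0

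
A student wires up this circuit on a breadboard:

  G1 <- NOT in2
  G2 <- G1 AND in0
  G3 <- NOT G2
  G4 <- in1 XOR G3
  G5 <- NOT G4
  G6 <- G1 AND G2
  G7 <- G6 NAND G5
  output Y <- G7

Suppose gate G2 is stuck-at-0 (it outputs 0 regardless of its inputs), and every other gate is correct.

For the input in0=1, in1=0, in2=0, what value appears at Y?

Propagate with G2 forced: G1=1, G2=0 [stuck-at-0], G3=1, G4=1, G5=0, G6=0, G7=1.
So Y = 1. (Without the fault it would be 0.)

1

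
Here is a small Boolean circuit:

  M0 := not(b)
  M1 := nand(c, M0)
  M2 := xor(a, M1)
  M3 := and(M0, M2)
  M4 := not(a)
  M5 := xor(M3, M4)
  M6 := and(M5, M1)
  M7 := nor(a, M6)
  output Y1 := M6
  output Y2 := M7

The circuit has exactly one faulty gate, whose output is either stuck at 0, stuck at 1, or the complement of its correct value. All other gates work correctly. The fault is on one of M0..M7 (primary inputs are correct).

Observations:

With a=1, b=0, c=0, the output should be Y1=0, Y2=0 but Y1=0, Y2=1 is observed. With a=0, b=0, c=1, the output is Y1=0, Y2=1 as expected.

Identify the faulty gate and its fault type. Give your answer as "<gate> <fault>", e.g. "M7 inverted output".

M7 stuck-at-1

Fault-free values for test 1 (a=1, b=0, c=0): M0=1, M1=1, M2=0, M3=0, M4=0, M5=0, M6=0, M7=0, giving Y1=0, Y2=0. Observed Y1=0, Y2=1.
Test 1: faults giving observed Y1=0, Y2=1 are {M7 stuck-at-1, M7 inverted output}.
Test 2 (a=0, b=0, c=1): fault-free M0=1, M1=0, M2=0, M3=0, M4=1, M5=1, M6=0, M7=1 → Y1=0, Y2=1; observed Y1=0, Y2=1. Eliminates M7 inverted output.
Only M7 stuck-at-1 is consistent with every test.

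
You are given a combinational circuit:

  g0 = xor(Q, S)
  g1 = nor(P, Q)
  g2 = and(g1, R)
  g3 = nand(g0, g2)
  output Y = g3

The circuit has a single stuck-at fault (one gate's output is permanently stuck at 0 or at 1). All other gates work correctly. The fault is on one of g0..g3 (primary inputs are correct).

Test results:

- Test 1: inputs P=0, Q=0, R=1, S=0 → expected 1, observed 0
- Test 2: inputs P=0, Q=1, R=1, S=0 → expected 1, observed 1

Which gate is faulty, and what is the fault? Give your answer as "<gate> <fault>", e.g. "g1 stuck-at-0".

Fault-free values for test 1 (P=0, Q=0, R=1, S=0): g0=0, g1=1, g2=1, g3=1, giving Y=1. Observed 0.
Test 1: faults giving observed 0 are {g0 stuck-at-1, g3 stuck-at-0}.
Test 2 (P=0, Q=1, R=1, S=0): fault-free g0=1, g1=0, g2=0, g3=1 → 1; observed 1. Eliminates g3 stuck-at-0.
Only g0 stuck-at-1 is consistent with every test.

g0 stuck-at-1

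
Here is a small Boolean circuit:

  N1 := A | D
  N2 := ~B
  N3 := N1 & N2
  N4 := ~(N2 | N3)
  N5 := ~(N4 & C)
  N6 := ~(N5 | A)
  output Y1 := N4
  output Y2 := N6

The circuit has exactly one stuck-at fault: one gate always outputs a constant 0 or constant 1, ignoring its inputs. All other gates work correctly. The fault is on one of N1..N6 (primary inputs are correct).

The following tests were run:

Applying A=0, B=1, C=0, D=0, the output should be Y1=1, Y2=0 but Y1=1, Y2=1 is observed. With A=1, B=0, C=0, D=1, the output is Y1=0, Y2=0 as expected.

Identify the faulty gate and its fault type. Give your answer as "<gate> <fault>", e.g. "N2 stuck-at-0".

N5 stuck-at-0

Fault-free values for test 1 (A=0, B=1, C=0, D=0): N1=0, N2=0, N3=0, N4=1, N5=1, N6=0, giving Y1=1, Y2=0. Observed Y1=1, Y2=1.
Test 1: faults giving observed Y1=1, Y2=1 are {N5 stuck-at-0, N6 stuck-at-1}.
Test 2 (A=1, B=0, C=0, D=1): fault-free N1=1, N2=1, N3=1, N4=0, N5=1, N6=0 → Y1=0, Y2=0; observed Y1=0, Y2=0. Eliminates N6 stuck-at-1.
Only N5 stuck-at-0 is consistent with every test.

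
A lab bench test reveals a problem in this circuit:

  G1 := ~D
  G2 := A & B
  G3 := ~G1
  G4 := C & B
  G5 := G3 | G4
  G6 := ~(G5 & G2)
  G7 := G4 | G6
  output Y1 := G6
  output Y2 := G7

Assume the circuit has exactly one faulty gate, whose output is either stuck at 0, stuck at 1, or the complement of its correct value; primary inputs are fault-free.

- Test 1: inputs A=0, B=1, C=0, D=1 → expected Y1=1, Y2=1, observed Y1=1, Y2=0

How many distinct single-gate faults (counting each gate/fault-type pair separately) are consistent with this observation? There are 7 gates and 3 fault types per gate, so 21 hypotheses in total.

2

Fault-free: G1=0, G2=0, G3=1, G4=0, G5=1, G6=1, G7=1 → Y1=1, Y2=1. Observed Y1=1, Y2=0.
  G1: none of the 3 fault types match ✗
  G2: none of the 3 fault types match ✗
  G3: none of the 3 fault types match ✗
  G4: none of the 3 fault types match ✗
  G5: none of the 3 fault types match ✗
  G6: none of the 3 fault types match ✗
  G7: stuck-at-0, inverted output ✓; others ✗
Consistent faults: {G7 stuck-at-0, G7 inverted output} — 2 in all.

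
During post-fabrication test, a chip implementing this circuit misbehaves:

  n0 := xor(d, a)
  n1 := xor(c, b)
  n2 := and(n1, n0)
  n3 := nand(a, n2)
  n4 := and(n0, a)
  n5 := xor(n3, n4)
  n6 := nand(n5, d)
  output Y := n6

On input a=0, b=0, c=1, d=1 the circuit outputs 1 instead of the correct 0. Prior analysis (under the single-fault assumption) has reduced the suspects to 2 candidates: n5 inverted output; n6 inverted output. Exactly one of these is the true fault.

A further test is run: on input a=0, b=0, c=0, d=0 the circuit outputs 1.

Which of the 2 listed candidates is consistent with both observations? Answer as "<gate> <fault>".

Evaluate each candidate on input a=0, b=0, c=0, d=0:
  n5 inverted output: n0=0, n1=0, n2=0, n3=1, n4=0, n5=0 [inverted output], n6=1 → 1 — matches
  n6 inverted output: n0=0, n1=0, n2=0, n3=1, n4=0, n5=1, n6=0 [inverted output] → 0 — eliminated
Only n5 inverted output reproduces the observed 1.

n5 inverted output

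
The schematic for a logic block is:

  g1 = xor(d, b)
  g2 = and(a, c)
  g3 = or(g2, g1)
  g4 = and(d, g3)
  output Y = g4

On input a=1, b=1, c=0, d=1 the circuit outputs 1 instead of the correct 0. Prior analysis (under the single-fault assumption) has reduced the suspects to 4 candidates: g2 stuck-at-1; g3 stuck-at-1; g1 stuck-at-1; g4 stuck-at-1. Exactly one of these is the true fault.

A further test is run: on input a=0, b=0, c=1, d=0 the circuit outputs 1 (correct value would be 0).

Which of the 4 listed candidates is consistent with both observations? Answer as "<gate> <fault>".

Evaluate each candidate on input a=0, b=0, c=1, d=0:
  g2 stuck-at-1: g1=0, g2=1 [stuck-at-1], g3=1, g4=0 → 0 — eliminated
  g3 stuck-at-1: g1=0, g2=0, g3=1 [stuck-at-1], g4=0 → 0 — eliminated
  g1 stuck-at-1: g1=1 [stuck-at-1], g2=0, g3=1, g4=0 → 0 — eliminated
  g4 stuck-at-1: g1=0, g2=0, g3=0, g4=1 [stuck-at-1] → 1 — matches
Only g4 stuck-at-1 reproduces the observed 1.

g4 stuck-at-1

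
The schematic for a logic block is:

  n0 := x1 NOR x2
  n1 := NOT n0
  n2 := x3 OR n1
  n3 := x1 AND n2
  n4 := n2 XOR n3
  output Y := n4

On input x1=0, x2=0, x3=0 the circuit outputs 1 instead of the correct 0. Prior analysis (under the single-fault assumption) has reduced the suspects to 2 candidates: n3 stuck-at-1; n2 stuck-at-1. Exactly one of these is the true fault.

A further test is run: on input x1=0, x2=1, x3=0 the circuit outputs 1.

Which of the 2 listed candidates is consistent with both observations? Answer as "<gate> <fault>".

Evaluate each candidate on input x1=0, x2=1, x3=0:
  n3 stuck-at-1: n0=0, n1=1, n2=1, n3=1 [stuck-at-1], n4=0 → 0 — eliminated
  n2 stuck-at-1: n0=0, n1=1, n2=1 [stuck-at-1], n3=0, n4=1 → 1 — matches
Only n2 stuck-at-1 reproduces the observed 1.

n2 stuck-at-1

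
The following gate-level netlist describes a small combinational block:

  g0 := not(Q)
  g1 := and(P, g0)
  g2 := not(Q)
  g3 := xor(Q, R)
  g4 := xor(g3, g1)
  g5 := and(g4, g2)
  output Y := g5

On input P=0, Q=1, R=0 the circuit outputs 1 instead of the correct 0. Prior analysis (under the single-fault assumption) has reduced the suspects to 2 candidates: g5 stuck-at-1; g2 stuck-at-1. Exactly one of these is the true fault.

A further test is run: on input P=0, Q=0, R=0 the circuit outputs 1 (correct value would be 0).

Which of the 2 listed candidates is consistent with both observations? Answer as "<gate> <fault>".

Evaluate each candidate on input P=0, Q=0, R=0:
  g5 stuck-at-1: g0=1, g1=0, g2=1, g3=0, g4=0, g5=1 [stuck-at-1] → 1 — matches
  g2 stuck-at-1: g0=1, g1=0, g2=1 [stuck-at-1], g3=0, g4=0, g5=0 → 0 — eliminated
Only g5 stuck-at-1 reproduces the observed 1.

g5 stuck-at-1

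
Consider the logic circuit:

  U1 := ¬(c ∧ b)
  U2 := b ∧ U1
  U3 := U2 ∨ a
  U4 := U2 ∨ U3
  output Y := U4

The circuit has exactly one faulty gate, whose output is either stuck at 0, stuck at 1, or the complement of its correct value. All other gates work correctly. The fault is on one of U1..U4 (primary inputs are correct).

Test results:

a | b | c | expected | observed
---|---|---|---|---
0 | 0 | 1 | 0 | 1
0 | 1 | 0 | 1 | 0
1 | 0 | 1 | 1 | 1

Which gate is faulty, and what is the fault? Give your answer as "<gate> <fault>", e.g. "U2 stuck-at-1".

Fault-free values for test 1 (a=0, b=0, c=1): U1=1, U2=0, U3=0, U4=0, giving Y=0. Observed 1.
Test 1: faults giving observed 1 are {U2 stuck-at-1, U2 inverted output, U3 stuck-at-1, U3 inverted output, U4 stuck-at-1, U4 inverted output}.
Test 2 (a=0, b=1, c=0): fault-free U1=1, U2=1, U3=1, U4=1 → 1; observed 0. Eliminates U2 stuck-at-1, U3 stuck-at-1, U3 inverted output, U4 stuck-at-1.
Test 3 (a=1, b=0, c=1): fault-free U1=1, U2=0, U3=1, U4=1 → 1; observed 1. Eliminates U4 inverted output.
Only U2 inverted output is consistent with every test.

U2 inverted output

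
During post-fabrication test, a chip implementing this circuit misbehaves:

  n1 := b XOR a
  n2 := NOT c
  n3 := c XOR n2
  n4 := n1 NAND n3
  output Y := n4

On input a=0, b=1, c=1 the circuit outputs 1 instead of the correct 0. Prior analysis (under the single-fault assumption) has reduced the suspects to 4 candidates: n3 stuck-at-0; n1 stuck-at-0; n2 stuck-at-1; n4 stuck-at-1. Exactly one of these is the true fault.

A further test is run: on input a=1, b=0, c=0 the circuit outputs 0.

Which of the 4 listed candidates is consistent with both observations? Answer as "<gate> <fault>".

Evaluate each candidate on input a=1, b=0, c=0:
  n3 stuck-at-0: n1=1, n2=1, n3=0 [stuck-at-0], n4=1 → 1 — eliminated
  n1 stuck-at-0: n1=0 [stuck-at-0], n2=1, n3=1, n4=1 → 1 — eliminated
  n2 stuck-at-1: n1=1, n2=1 [stuck-at-1], n3=1, n4=0 → 0 — matches
  n4 stuck-at-1: n1=1, n2=1, n3=1, n4=1 [stuck-at-1] → 1 — eliminated
Only n2 stuck-at-1 reproduces the observed 0.

n2 stuck-at-1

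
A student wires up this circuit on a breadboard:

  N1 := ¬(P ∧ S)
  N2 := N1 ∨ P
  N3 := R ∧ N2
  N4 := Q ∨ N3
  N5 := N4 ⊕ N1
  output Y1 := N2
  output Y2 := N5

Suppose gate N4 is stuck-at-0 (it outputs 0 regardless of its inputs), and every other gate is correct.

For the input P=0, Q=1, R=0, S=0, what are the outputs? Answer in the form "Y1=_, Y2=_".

Y1=1, Y2=1

Propagate with N4 forced: N1=1, N2=1, N3=0, N4=0 [stuck-at-0], N5=1.
So the outputs are Y1=1, Y2=1. (Without the fault they would be Y1=1, Y2=0.)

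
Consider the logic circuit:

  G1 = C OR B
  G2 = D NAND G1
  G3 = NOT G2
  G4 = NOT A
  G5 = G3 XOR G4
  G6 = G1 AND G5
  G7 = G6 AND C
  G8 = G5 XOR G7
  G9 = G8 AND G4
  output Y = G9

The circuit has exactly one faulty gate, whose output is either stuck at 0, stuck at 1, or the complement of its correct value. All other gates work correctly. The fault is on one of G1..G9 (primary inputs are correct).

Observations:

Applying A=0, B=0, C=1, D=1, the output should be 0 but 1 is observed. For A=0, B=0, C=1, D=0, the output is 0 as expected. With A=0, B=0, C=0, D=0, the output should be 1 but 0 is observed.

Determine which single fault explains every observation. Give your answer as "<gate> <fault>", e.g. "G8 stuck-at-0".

Fault-free values for test 1 (A=0, B=0, C=1, D=1): G1=1, G2=0, G3=1, G4=1, G5=0, G6=0, G7=0, G8=0, G9=0, giving Y=0. Observed 1.
Test 1: faults giving observed 1 are {G1 stuck-at-0, G1 inverted output, G6 stuck-at-1, G6 inverted output, G7 stuck-at-1, G7 inverted output, G8 stuck-at-1, G8 inverted output, G9 stuck-at-1, G9 inverted output}.
Test 2 (A=0, B=0, C=1, D=0): fault-free G1=1, G2=1, G3=0, G4=1, G5=1, G6=1, G7=1, G8=0, G9=0 → 0; observed 0. Eliminates G1 stuck-at-0, G1 inverted output, G6 inverted output, G7 inverted output, G8 stuck-at-1, G8 inverted output, G9 stuck-at-1, G9 inverted output.
Test 3 (A=0, B=0, C=0, D=0): fault-free G1=0, G2=1, G3=0, G4=1, G5=1, G6=0, G7=0, G8=1, G9=1 → 1; observed 0. Eliminates G6 stuck-at-1.
Only G7 stuck-at-1 is consistent with every test.

G7 stuck-at-1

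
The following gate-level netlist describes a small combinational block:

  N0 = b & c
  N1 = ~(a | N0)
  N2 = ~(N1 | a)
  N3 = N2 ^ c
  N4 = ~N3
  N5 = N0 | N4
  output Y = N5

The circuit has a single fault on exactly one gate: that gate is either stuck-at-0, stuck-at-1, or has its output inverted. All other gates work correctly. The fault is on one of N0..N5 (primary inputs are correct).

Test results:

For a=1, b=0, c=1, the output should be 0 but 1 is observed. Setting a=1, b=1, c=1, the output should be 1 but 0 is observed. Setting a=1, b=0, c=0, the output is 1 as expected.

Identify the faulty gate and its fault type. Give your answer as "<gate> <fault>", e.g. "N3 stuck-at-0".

Fault-free values for test 1 (a=1, b=0, c=1): N0=0, N1=0, N2=0, N3=1, N4=0, N5=0, giving Y=0. Observed 1.
Test 1: faults giving observed 1 are {N0 stuck-at-1, N0 inverted output, N2 stuck-at-1, N2 inverted output, N3 stuck-at-0, N3 inverted output, N4 stuck-at-1, N4 inverted output, N5 stuck-at-1, N5 inverted output}.
Test 2 (a=1, b=1, c=1): fault-free N0=1, N1=0, N2=0, N3=1, N4=0, N5=1 → 1; observed 0. Eliminates N0 stuck-at-1, N2 stuck-at-1, N2 inverted output, N3 stuck-at-0, N3 inverted output, N4 stuck-at-1, N4 inverted output, N5 stuck-at-1.
Test 3 (a=1, b=0, c=0): fault-free N0=0, N1=0, N2=0, N3=0, N4=1, N5=1 → 1; observed 1. Eliminates N5 inverted output.
Only N0 inverted output is consistent with every test.

N0 inverted output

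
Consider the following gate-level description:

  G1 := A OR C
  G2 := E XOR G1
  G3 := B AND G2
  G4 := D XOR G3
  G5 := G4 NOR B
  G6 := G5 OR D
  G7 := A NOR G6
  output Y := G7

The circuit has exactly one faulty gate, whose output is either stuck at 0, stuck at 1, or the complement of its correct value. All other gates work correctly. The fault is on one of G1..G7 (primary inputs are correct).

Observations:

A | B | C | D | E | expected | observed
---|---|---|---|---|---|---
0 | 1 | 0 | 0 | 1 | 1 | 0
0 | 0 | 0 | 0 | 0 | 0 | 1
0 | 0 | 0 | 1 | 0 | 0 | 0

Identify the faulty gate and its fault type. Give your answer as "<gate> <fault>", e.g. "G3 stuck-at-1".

Fault-free values for test 1 (A=0, B=1, C=0, D=0, E=1): G1=0, G2=1, G3=1, G4=1, G5=0, G6=0, G7=1, giving Y=1. Observed 0.
Test 1: faults giving observed 0 are {G5 stuck-at-1, G5 inverted output, G6 stuck-at-1, G6 inverted output, G7 stuck-at-0, G7 inverted output}.
Test 2 (A=0, B=0, C=0, D=0, E=0): fault-free G1=0, G2=0, G3=0, G4=0, G5=1, G6=1, G7=0 → 0; observed 1. Eliminates G5 stuck-at-1, G6 stuck-at-1, G7 stuck-at-0.
Test 3 (A=0, B=0, C=0, D=1, E=0): fault-free G1=0, G2=0, G3=0, G4=1, G5=0, G6=1, G7=0 → 0; observed 0. Eliminates G6 inverted output, G7 inverted output.
Only G5 inverted output is consistent with every test.

G5 inverted output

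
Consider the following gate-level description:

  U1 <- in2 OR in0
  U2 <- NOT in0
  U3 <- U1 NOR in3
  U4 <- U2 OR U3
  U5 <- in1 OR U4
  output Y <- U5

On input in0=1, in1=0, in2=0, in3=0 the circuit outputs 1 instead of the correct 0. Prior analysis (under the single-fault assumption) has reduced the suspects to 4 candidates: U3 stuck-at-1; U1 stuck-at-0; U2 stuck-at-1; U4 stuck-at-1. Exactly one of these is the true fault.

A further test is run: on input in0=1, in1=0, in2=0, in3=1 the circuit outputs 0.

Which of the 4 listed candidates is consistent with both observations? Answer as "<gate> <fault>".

U1 stuck-at-0

Evaluate each candidate on input in0=1, in1=0, in2=0, in3=1:
  U3 stuck-at-1: U1=1, U2=0, U3=1 [stuck-at-1], U4=1, U5=1 → 1 — eliminated
  U1 stuck-at-0: U1=0 [stuck-at-0], U2=0, U3=0, U4=0, U5=0 → 0 — matches
  U2 stuck-at-1: U1=1, U2=1 [stuck-at-1], U3=0, U4=1, U5=1 → 1 — eliminated
  U4 stuck-at-1: U1=1, U2=0, U3=0, U4=1 [stuck-at-1], U5=1 → 1 — eliminated
Only U1 stuck-at-0 reproduces the observed 0.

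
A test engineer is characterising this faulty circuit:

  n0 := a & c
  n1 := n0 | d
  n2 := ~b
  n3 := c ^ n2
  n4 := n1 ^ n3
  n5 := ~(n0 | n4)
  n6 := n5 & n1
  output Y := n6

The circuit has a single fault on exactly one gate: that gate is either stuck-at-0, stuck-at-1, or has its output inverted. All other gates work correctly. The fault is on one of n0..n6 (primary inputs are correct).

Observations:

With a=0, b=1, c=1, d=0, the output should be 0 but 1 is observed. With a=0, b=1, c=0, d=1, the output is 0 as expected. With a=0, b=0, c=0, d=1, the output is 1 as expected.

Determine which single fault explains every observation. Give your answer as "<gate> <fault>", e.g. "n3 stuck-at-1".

n1 stuck-at-1

Fault-free values for test 1 (a=0, b=1, c=1, d=0): n0=0, n1=0, n2=0, n3=1, n4=1, n5=0, n6=0, giving Y=0. Observed 1.
Test 1: faults giving observed 1 are {n1 stuck-at-1, n1 inverted output, n6 stuck-at-1, n6 inverted output}.
Test 2 (a=0, b=1, c=0, d=1): fault-free n0=0, n1=1, n2=0, n3=0, n4=1, n5=0, n6=0 → 0; observed 0. Eliminates n6 stuck-at-1, n6 inverted output.
Test 3 (a=0, b=0, c=0, d=1): fault-free n0=0, n1=1, n2=1, n3=1, n4=0, n5=1, n6=1 → 1; observed 1. Eliminates n1 inverted output.
Only n1 stuck-at-1 is consistent with every test.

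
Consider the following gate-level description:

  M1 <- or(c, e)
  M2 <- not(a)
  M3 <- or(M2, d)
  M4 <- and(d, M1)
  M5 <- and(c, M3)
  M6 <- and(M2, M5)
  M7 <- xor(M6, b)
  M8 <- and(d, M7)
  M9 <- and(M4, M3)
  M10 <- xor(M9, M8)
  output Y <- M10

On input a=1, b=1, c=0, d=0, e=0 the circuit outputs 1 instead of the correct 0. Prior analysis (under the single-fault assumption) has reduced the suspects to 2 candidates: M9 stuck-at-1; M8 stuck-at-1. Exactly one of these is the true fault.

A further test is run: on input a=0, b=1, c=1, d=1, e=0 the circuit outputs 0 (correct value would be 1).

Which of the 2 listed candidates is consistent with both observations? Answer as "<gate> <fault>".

Evaluate each candidate on input a=0, b=1, c=1, d=1, e=0:
  M9 stuck-at-1: M1=1, M2=1, M3=1, M4=1, M5=1, M6=1, M7=0, M8=0, M9=1 [stuck-at-1], M10=1 → 1 — eliminated
  M8 stuck-at-1: M1=1, M2=1, M3=1, M4=1, M5=1, M6=1, M7=0, M8=1 [stuck-at-1], M9=1, M10=0 → 0 — matches
Only M8 stuck-at-1 reproduces the observed 0.

M8 stuck-at-1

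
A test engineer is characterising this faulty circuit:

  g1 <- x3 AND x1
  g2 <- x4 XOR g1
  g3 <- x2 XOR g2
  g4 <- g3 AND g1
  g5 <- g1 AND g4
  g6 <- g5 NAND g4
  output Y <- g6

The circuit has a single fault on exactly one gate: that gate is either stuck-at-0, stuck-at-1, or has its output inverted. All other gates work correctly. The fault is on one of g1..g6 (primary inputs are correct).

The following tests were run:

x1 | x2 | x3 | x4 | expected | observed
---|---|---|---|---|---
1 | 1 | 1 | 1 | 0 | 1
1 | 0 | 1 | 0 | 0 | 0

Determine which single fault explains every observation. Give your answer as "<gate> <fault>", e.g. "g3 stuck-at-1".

Fault-free values for test 1 (x1=1, x2=1, x3=1, x4=1): g1=1, g2=0, g3=1, g4=1, g5=1, g6=0, giving Y=0. Observed 1.
Test 1: faults giving observed 1 are {g1 stuck-at-0, g1 inverted output, g2 stuck-at-1, g2 inverted output, g3 stuck-at-0, g3 inverted output, g4 stuck-at-0, g4 inverted output, g5 stuck-at-0, g5 inverted output, g6 stuck-at-1, g6 inverted output}.
Test 2 (x1=1, x2=0, x3=1, x4=0): fault-free g1=1, g2=1, g3=1, g4=1, g5=1, g6=0 → 0; observed 0. Eliminates g1 stuck-at-0, g1 inverted output, g2 inverted output, g3 stuck-at-0, g3 inverted output, g4 stuck-at-0, g4 inverted output, g5 stuck-at-0, g5 inverted output, g6 stuck-at-1, g6 inverted output.
Only g2 stuck-at-1 is consistent with every test.

g2 stuck-at-1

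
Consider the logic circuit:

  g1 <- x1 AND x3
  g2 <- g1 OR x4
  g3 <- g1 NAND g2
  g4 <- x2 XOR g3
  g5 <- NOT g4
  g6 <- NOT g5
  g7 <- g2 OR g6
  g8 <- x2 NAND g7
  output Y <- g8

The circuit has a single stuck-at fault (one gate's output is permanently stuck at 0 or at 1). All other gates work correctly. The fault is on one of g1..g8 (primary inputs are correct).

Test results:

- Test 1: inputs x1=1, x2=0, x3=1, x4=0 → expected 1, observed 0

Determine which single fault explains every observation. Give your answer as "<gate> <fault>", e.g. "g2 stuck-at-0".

g8 stuck-at-0

Fault-free values for test 1 (x1=1, x2=0, x3=1, x4=0): g1=1, g2=1, g3=0, g4=0, g5=1, g6=0, g7=1, g8=1, giving Y=1. Observed 0.
Test 1: faults giving observed 0 are {g8 stuck-at-0}.
Only g8 stuck-at-0 is consistent with every test.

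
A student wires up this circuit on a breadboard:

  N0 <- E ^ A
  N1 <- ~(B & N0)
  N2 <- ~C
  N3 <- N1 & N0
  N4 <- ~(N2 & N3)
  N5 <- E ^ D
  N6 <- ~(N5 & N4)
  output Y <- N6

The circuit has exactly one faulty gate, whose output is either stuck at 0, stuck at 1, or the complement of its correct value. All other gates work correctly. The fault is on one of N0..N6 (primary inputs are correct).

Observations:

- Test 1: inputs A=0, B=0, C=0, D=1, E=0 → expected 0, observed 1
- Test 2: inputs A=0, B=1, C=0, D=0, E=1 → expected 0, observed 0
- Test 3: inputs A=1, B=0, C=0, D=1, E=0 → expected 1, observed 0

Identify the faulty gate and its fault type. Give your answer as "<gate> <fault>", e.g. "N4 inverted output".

Fault-free values for test 1 (A=0, B=0, C=0, D=1, E=0): N0=0, N1=1, N2=1, N3=0, N4=1, N5=1, N6=0, giving Y=0. Observed 1.
Test 1: faults giving observed 1 are {N0 stuck-at-1, N0 inverted output, N3 stuck-at-1, N3 inverted output, N4 stuck-at-0, N4 inverted output, N5 stuck-at-0, N5 inverted output, N6 stuck-at-1, N6 inverted output}.
Test 2 (A=0, B=1, C=0, D=0, E=1): fault-free N0=1, N1=0, N2=1, N3=0, N4=1, N5=1, N6=0 → 0; observed 0. Eliminates N3 stuck-at-1, N3 inverted output, N4 stuck-at-0, N4 inverted output, N5 stuck-at-0, N5 inverted output, N6 stuck-at-1, N6 inverted output.
Test 3 (A=1, B=0, C=0, D=1, E=0): fault-free N0=1, N1=1, N2=1, N3=1, N4=0, N5=1, N6=1 → 1; observed 0. Eliminates N0 stuck-at-1.
Only N0 inverted output is consistent with every test.

N0 inverted output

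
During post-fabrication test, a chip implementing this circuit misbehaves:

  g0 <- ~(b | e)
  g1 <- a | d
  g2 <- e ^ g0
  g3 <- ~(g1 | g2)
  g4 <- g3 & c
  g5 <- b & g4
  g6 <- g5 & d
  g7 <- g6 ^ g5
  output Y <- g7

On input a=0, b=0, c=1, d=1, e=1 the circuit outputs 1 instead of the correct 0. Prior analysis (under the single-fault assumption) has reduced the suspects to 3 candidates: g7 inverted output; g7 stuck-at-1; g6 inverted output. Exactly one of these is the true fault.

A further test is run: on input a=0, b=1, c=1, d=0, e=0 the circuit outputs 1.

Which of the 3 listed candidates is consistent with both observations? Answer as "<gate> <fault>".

g7 stuck-at-1

Evaluate each candidate on input a=0, b=1, c=1, d=0, e=0:
  g7 inverted output: g0=0, g1=0, g2=0, g3=1, g4=1, g5=1, g6=0, g7=0 [inverted output] → 0 — eliminated
  g7 stuck-at-1: g0=0, g1=0, g2=0, g3=1, g4=1, g5=1, g6=0, g7=1 [stuck-at-1] → 1 — matches
  g6 inverted output: g0=0, g1=0, g2=0, g3=1, g4=1, g5=1, g6=1 [inverted output], g7=0 → 0 — eliminated
Only g7 stuck-at-1 reproduces the observed 1.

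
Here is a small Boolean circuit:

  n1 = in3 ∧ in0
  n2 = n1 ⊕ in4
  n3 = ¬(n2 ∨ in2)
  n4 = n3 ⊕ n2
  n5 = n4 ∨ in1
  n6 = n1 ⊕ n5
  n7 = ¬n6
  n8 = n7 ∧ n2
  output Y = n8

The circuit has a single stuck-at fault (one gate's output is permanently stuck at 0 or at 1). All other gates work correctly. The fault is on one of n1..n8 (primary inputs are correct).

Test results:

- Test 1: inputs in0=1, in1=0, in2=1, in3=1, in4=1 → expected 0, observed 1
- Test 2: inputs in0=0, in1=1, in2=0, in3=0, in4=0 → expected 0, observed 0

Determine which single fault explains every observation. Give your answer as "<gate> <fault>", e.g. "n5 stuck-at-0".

Fault-free values for test 1 (in0=1, in1=0, in2=1, in3=1, in4=1): n1=1, n2=0, n3=0, n4=0, n5=0, n6=1, n7=0, n8=0, giving Y=0. Observed 1.
Test 1: faults giving observed 1 are {n2 stuck-at-1, n8 stuck-at-1}.
Test 2 (in0=0, in1=1, in2=0, in3=0, in4=0): fault-free n1=0, n2=0, n3=1, n4=1, n5=1, n6=1, n7=0, n8=0 → 0; observed 0. Eliminates n8 stuck-at-1.
Only n2 stuck-at-1 is consistent with every test.

n2 stuck-at-1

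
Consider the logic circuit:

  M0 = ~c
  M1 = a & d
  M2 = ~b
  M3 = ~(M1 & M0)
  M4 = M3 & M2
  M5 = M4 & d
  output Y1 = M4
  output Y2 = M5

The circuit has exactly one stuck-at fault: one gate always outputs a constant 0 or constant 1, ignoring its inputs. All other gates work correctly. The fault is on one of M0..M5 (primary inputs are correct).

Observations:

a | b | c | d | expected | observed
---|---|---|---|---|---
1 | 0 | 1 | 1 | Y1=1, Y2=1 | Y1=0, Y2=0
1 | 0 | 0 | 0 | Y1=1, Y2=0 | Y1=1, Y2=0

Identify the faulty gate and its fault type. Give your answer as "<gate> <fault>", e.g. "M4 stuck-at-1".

Fault-free values for test 1 (a=1, b=0, c=1, d=1): M0=0, M1=1, M2=1, M3=1, M4=1, M5=1, giving Y1=1, Y2=1. Observed Y1=0, Y2=0.
Test 1: faults giving observed Y1=0, Y2=0 are {M0 stuck-at-1, M2 stuck-at-0, M3 stuck-at-0, M4 stuck-at-0}.
Test 2 (a=1, b=0, c=0, d=0): fault-free M0=1, M1=0, M2=1, M3=1, M4=1, M5=0 → Y1=1, Y2=0; observed Y1=1, Y2=0. Eliminates M2 stuck-at-0, M3 stuck-at-0, M4 stuck-at-0.
Only M0 stuck-at-1 is consistent with every test.

M0 stuck-at-1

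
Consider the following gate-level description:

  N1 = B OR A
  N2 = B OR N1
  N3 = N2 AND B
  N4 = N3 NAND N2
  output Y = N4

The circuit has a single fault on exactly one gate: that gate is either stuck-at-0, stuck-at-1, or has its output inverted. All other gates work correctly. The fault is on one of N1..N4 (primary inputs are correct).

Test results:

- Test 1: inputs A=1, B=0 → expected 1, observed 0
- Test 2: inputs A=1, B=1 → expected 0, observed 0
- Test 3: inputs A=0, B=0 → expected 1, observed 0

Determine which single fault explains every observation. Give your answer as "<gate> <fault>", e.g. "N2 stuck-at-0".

N4 stuck-at-0

Fault-free values for test 1 (A=1, B=0): N1=1, N2=1, N3=0, N4=1, giving Y=1. Observed 0.
Test 1: faults giving observed 0 are {N3 stuck-at-1, N3 inverted output, N4 stuck-at-0, N4 inverted output}.
Test 2 (A=1, B=1): fault-free N1=1, N2=1, N3=1, N4=0 → 0; observed 0. Eliminates N3 inverted output, N4 inverted output.
Test 3 (A=0, B=0): fault-free N1=0, N2=0, N3=0, N4=1 → 1; observed 0. Eliminates N3 stuck-at-1.
Only N4 stuck-at-0 is consistent with every test.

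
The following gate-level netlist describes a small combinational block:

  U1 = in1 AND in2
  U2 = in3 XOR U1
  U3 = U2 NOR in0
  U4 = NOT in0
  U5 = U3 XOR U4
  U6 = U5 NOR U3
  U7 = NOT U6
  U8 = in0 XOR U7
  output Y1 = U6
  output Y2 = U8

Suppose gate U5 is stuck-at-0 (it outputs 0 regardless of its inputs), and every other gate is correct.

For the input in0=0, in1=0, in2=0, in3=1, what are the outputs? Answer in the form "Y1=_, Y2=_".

Propagate with U5 forced: U1=0, U2=1, U3=0, U4=1, U5=0 [stuck-at-0], U6=1, U7=0, U8=0.
So the outputs are Y1=1, Y2=0. (Without the fault they would be Y1=0, Y2=1.)

Y1=1, Y2=0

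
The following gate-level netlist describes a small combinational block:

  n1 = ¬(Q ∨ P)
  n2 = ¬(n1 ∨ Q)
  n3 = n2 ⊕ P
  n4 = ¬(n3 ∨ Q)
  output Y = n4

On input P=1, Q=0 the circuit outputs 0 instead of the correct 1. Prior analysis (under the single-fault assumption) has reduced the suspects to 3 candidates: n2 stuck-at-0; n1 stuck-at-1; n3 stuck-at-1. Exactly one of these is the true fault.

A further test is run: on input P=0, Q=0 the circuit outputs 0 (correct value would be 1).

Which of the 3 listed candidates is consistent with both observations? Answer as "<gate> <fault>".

n3 stuck-at-1

Evaluate each candidate on input P=0, Q=0:
  n2 stuck-at-0: n1=1, n2=0 [stuck-at-0], n3=0, n4=1 → 1 — eliminated
  n1 stuck-at-1: n1=1 [stuck-at-1], n2=0, n3=0, n4=1 → 1 — eliminated
  n3 stuck-at-1: n1=1, n2=0, n3=1 [stuck-at-1], n4=0 → 0 — matches
Only n3 stuck-at-1 reproduces the observed 0.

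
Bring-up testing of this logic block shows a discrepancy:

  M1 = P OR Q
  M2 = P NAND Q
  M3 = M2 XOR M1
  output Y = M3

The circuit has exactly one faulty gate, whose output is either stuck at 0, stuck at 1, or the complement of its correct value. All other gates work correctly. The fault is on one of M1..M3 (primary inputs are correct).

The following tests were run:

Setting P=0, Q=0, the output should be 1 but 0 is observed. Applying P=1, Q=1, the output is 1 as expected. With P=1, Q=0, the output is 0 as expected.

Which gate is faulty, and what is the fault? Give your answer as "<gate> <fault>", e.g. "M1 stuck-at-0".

M1 stuck-at-1

Fault-free values for test 1 (P=0, Q=0): M1=0, M2=1, M3=1, giving Y=1. Observed 0.
Test 1: faults giving observed 0 are {M1 stuck-at-1, M1 inverted output, M2 stuck-at-0, M2 inverted output, M3 stuck-at-0, M3 inverted output}.
Test 2 (P=1, Q=1): fault-free M1=1, M2=0, M3=1 → 1; observed 1. Eliminates M1 inverted output, M2 inverted output, M3 stuck-at-0, M3 inverted output.
Test 3 (P=1, Q=0): fault-free M1=1, M2=1, M3=0 → 0; observed 0. Eliminates M2 stuck-at-0.
Only M1 stuck-at-1 is consistent with every test.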